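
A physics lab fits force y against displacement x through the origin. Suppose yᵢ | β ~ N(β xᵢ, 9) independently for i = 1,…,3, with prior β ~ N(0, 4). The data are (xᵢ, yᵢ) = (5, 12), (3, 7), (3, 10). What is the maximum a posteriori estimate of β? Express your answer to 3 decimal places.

β̂_MAP = 2.453

log p(β | y) = −Σ(yᵢ − βxᵢ)²/(2·9) − β²/(2·4) + const.
Setting the derivative to zero: Σxᵢ(yᵢ − βxᵢ)/9 − β/4 = 0, so β = Σxᵢyᵢ / (Σxᵢ² + σ²/τ²).
Σxᵢyᵢ = 5·12 + 3·7 + 3·10 = 111; Σxᵢ² = 43; σ²/τ² = 2.25.
β̂_MAP = 111 / (43 + 2.25) = 111/45.25 ≈ 2.453.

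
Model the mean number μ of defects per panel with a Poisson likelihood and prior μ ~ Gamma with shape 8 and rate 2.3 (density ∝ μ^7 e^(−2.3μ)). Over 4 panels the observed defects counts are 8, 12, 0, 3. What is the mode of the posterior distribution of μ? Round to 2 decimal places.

μ̂_MAP = 4.76

Σxᵢ = 8+12+0+3 = 23, with n = 4.
Posterior ∝ μ^7e^(−2.3μ) · μ^23e^(−4μ) = μ^30e^(−6.3μ), i.e. Gamma(shape=31, rate=6.3).
The mode of a Gamma(a, b) with a ≥ 1 (shape–rate) is (a−1)/b = 30/6.3 ≈ 4.76.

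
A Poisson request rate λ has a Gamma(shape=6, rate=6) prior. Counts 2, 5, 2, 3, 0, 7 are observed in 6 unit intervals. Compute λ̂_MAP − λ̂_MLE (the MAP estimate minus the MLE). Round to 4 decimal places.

Σxᵢ = 19. Posterior is Gamma(25, 12); MAP = (25−1)/12 = 24/12 ≈ 2.00000.
MLE = x̄ = 19/6 ≈ 3.16667.
Difference = 24/12 − 19/6 = -7/6 ≈ -1.1667.

MAP − MLE = -1.1667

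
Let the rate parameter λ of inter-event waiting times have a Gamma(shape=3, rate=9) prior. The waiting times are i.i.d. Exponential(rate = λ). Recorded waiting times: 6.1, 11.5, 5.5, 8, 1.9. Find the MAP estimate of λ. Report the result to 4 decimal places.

The Exponential(rate=λ) likelihood is ∝ λ^n e^(−λΣtᵢ). Here n = 5 and Σtᵢ = 6.1 + 11.5 + 5.5 + 8 + 1.9 = 33.
Posterior ∝ λ^2e^(−9λ) · λ^5e^(−33λ) = λ^7e^(−42λ), i.e. Gamma(8, 42).
Mode = (a−1)/b = 7/42 ≈ 0.1667.

λ̂_MAP = 0.1667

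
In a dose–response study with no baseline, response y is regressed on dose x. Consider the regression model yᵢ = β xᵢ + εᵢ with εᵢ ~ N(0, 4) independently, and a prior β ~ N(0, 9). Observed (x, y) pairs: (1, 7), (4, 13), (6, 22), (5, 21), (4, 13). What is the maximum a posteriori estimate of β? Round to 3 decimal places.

β̂_MAP = 3.685

log p(β | y) = −Σ(yᵢ − βxᵢ)²/(2·4) − β²/(2·9) + const.
Setting the derivative to zero: Σxᵢ(yᵢ − βxᵢ)/4 − β/9 = 0, so β = Σxᵢyᵢ / (Σxᵢ² + σ²/τ²).
Σxᵢyᵢ = 1·7 + 4·13 + 6·22 + 5·21 + 4·13 = 348; Σxᵢ² = 94; σ²/τ² = 4/9.
β̂_MAP = 348 / (94 + 4/9) = 348/(850/9) = 1566/425 ≈ 3.685.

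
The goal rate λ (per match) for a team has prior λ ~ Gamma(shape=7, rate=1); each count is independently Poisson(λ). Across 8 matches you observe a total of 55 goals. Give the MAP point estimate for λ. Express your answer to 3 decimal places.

λ̂_MAP = 6.778

Σxᵢ = 55, n = 8.
Posterior ∝ λ^6e^(−1λ) · λ^55e^(−8λ) = λ^61e^(−9λ), i.e. Gamma(shape=62, rate=9).
The mode of a Gamma(a, b) with a ≥ 1 (shape–rate) is (a−1)/b = 61/9 ≈ 6.778.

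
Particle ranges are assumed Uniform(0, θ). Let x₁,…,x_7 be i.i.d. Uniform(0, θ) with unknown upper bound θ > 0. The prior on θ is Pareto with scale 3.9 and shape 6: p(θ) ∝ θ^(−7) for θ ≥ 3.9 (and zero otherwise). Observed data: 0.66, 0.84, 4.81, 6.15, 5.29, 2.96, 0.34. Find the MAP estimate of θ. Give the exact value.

The Uniform(0, θ) likelihood is θ^(−n) for θ ≥ max(xᵢ), zero otherwise. Here max(xᵢ) = 6.15.
Posterior ∝ θ^(−7) · θ^(−7) = θ^(−14) on θ ≥ max(3.9, 6.15) = 6.15.
This density is strictly decreasing in θ, so the posterior mode lies at the lower boundary of the support.

θ̂_MAP = 6.15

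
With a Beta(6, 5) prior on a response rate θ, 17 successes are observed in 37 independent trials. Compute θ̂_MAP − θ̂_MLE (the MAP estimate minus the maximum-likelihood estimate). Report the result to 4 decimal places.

Posterior is Beta(23, 25); MAP = (23−1)/(48−2) = 22/46 ≈ 0.47826.
MLE ignores the prior: θ̂_MLE = k/n = 17/37 ≈ 0.45946.
Difference = 22/46 − 17/37 = 16/851 ≈ 0.0188.

MAP − MLE = 0.0188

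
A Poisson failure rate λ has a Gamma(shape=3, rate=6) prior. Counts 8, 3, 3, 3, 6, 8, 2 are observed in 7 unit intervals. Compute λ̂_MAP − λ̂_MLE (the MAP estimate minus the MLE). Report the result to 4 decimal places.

Σxᵢ = 33. Posterior is Gamma(36, 13); MAP = (36−1)/13 = 35/13 ≈ 2.69231.
MLE = x̄ = 33/7 ≈ 4.71429.
Difference = 35/13 − 33/7 = -184/91 ≈ -2.0220.

MAP − MLE = -2.0220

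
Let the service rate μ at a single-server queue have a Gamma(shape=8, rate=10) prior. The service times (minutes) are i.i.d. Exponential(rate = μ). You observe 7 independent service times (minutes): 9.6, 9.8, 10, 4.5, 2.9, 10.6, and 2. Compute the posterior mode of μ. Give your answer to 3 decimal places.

μ̂_MAP = 0.236

The Exponential(rate=μ) likelihood is ∝ μ^n e^(−μΣtᵢ). Here n = 7 and Σtᵢ = 9.6 + 9.8 + 10 + 4.5 + 2.9 + 10.6 + 2 = 49.4.
Posterior ∝ μ^7e^(−10μ) · μ^7e^(−49.4μ) = μ^14e^(−59.4μ), i.e. Gamma(15, 59.4).
Mode = (a−1)/b = 14/59.4 ≈ 0.236.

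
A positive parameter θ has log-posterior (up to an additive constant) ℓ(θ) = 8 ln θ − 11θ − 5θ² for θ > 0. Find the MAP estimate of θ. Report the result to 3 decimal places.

θ̂_MAP = 0.500

ℓ'(θ) = 8/θ − 11 − 10θ. Setting this to zero and multiplying by θ: 10θ² + 11θ − 8 = 0.
θ = (−11 + √(11² + 4·10·8)) / (2·10) = (−11 + √441) / 20 = (−11 + 21)/20 = 1/2.
ℓ''(θ) = −8/θ² − 10 < 0, confirming a maximum.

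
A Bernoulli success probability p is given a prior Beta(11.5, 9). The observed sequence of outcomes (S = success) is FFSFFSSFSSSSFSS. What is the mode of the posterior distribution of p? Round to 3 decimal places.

p̂_MAP = 0.582

Prior: Beta(11.5, 9).
Data: 9 successes in 15 trials (from the sequence). The binomial likelihood contributes p^9(1−p)^6, so the posterior is Beta(11.5+9, 9+6) = Beta(20.5, 15).
For Beta(a, b) with a, b > 1 the mode is (a−1)/(a+b−2) = 19.5/33.5 ≈ 0.582.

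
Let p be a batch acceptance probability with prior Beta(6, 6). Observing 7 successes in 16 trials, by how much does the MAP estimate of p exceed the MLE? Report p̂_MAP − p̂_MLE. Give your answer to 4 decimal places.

Posterior is Beta(13, 15); MAP = (13−1)/(28−2) = 12/26 ≈ 0.46154.
MLE ignores the prior: p̂_MLE = k/n = 7/16 ≈ 0.43750.
Difference = 12/26 − 7/16 = 5/208 ≈ 0.0240.

MAP − MLE = 0.0240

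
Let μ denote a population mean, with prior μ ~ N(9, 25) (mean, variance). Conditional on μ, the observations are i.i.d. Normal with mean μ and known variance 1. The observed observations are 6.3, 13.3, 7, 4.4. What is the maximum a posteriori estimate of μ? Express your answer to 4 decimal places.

μ̂_MAP = 7.7624

n = 4; x̄ = (6.3 + 13.3 + 7 + 4.4)/4 = 31/4 = 7.75.
For a Normal prior and Normal likelihood with known variance, the posterior is Normal; its mode equals its mean, the precision-weighted average.
Prior precision 1/σ₀² = 1/25 = 0.04; data precision n/σ² = 4/1 = 4.
μ̂ = (0.04·9 + 4·7.75) / (0.04 + 4) = 31.36/4.04 = 784/101 ≈ 7.7624.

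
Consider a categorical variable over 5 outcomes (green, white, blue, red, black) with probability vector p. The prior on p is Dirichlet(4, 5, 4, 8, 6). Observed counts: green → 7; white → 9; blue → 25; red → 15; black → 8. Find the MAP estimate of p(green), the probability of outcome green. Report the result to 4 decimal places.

The posterior is Dirichlet(αᵢ + nᵢ) = Dirichlet(11, 14, 29, 23, 14).
For a Dirichlet(a₁,…,a_K) with all aᵢ > 1, the mode has j-th component (aⱼ − 1)/(Σaᵢ − K).
Here Σaᵢ = 91 and K = 5, so p(green) = (11 − 1)/(91 − 5) = 10/86 ≈ 0.1163.

MAP estimate of p(green) = 0.1163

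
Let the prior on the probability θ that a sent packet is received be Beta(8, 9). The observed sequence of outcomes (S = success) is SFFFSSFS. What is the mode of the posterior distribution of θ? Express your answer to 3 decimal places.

Prior: Beta(8, 9).
Data: 4 successes in 8 trials (from the sequence). The binomial likelihood contributes θ^4(1−θ)^4, so the posterior is Beta(8+4, 9+4) = Beta(12, 13).
For Beta(a, b) with a, b > 1 the mode is (a−1)/(a+b−2) = 11/23 ≈ 0.478.

θ̂_MAP = 0.478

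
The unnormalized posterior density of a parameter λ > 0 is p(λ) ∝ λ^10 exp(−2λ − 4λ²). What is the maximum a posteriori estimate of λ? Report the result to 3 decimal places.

λ̂_MAP = 1.000

ℓ'(λ) = 10/λ − 2 − 8λ. Setting this to zero and multiplying by λ: 8λ² + 2λ − 10 = 0.
λ = (−2 + √(2² + 4·8·10)) / (2·8) = (−2 + √324) / 16 = (−2 + 18)/16 = 1.
ℓ''(λ) = −10/λ² − 8 < 0, confirming a maximum.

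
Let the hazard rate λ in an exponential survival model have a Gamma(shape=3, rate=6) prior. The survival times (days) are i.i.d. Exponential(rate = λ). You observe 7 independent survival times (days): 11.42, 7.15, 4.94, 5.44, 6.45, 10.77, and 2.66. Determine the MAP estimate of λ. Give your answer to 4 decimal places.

The Exponential(rate=λ) likelihood is ∝ λ^n e^(−λΣtᵢ). Here n = 7 and Σtᵢ = 11.42 + 7.15 + 4.94 + 5.44 + 6.45 + 10.77 + 2.66 = 48.83.
Posterior ∝ λ^2e^(−6λ) · λ^7e^(−48.83λ) = λ^9e^(−54.83λ), i.e. Gamma(10, 54.83).
Mode = (a−1)/b = 9/54.83 ≈ 0.1641.

λ̂_MAP = 0.1641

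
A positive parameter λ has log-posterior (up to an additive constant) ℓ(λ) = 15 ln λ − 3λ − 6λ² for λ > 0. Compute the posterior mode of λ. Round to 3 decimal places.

ℓ'(λ) = 15/λ − 3 − 12λ. Setting this to zero and multiplying by λ: 12λ² + 3λ − 15 = 0.
λ = (−3 + √(3² + 4·12·15)) / (2·12) = (−3 + √729) / 24 = (−3 + 27)/24 = 1.
ℓ''(λ) = −15/λ² − 12 < 0, confirming a maximum.

λ̂_MAP = 1.000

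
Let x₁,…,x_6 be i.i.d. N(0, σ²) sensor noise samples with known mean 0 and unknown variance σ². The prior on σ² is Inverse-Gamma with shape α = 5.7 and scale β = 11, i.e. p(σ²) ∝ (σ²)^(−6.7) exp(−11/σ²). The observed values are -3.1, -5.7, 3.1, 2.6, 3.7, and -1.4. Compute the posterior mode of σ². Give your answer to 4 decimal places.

σ̂²_MAP = 4.9546

Sum of squared deviations about the known mean: SS = (-3.1−0)² + (-5.7−0)² + (3.1−0)² + (2.6−0)² + (3.7−0)² + (-1.4−0)² = 74.12.
The Normal likelihood contributes (σ²)^(−n/2) exp(−SS/(2σ²)), so the posterior is Inverse-Gamma(α + n/2, β + SS/2) = Inverse-Gamma(8.7, 48.06).
The mode of Inverse-Gamma(a, b) is b/(a+1) = 48.06/9.7 ≈ 4.9546.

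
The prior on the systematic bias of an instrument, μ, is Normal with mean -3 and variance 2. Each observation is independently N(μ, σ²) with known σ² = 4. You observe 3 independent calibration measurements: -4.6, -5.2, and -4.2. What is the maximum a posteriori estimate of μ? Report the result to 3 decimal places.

μ̂_MAP = -4.000

n = 3; x̄ = ((-4.6) + (-5.2) + (-4.2))/3 = -14/3 = -14/3 ≈ -4.6667.
For a Normal prior and Normal likelihood with known variance, the posterior is Normal; its mode equals its mean, the precision-weighted average.
Prior precision 1/σ₀² = 1/2 = 0.5; data precision n/σ² = 3/4 = 0.75.
μ̂ = (0.5·(-3) + 0.75·(-14/3)) / (0.5 + 0.75) = (-5)/1.25 = -4.000.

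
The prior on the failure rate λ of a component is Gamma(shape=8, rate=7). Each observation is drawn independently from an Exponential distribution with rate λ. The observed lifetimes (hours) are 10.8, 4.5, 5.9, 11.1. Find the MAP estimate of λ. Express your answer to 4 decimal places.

λ̂_MAP = 0.2799

The Exponential(rate=λ) likelihood is ∝ λ^n e^(−λΣtᵢ). Here n = 4 and Σtᵢ = 10.8 + 4.5 + 5.9 + 11.1 = 32.3.
Posterior ∝ λ^7e^(−7λ) · λ^4e^(−32.3λ) = λ^11e^(−39.3λ), i.e. Gamma(12, 39.3).
Mode = (a−1)/b = 11/39.3 ≈ 0.2799.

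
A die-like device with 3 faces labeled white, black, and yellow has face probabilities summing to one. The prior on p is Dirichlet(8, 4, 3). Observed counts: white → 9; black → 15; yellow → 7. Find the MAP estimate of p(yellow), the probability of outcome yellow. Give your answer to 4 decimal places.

The posterior is Dirichlet(αᵢ + nᵢ) = Dirichlet(17, 19, 10).
For a Dirichlet(a₁,…,a_K) with all aᵢ > 1, the mode has j-th component (aⱼ − 1)/(Σaᵢ − K).
Here Σaᵢ = 46 and K = 3, so p(yellow) = (10 − 1)/(46 − 3) = 9/43 ≈ 0.2093.

MAP estimate of p(yellow) = 0.2093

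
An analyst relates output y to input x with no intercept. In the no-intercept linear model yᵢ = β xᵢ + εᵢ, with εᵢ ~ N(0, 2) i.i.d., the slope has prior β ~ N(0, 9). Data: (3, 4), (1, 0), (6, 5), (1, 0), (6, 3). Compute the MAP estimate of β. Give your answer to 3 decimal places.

log p(β | y) = −Σ(yᵢ − βxᵢ)²/(2·2) − β²/(2·9) + const.
Setting the derivative to zero: Σxᵢ(yᵢ − βxᵢ)/2 − β/9 = 0, so β = Σxᵢyᵢ / (Σxᵢ² + σ²/τ²).
Σxᵢyᵢ = 3·4 + 1·0 + 6·5 + 1·0 + 6·3 = 60; Σxᵢ² = 83; σ²/τ² = 2/9.
β̂_MAP = 60 / (83 + 2/9) = 60/(749/9) = 540/749 ≈ 0.721.

β̂_MAP = 0.721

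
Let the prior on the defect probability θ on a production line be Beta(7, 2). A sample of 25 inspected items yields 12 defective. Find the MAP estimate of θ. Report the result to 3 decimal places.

θ̂_MAP = 0.563

Prior: Beta(7, 2).
Data: 12 successes in 25 trials. The binomial likelihood contributes θ^12(1−θ)^13, so the posterior is Beta(7+12, 2+13) = Beta(19, 15).
For Beta(a, b) with a, b > 1 the mode is (a−1)/(a+b−2) = 18/32 ≈ 0.563.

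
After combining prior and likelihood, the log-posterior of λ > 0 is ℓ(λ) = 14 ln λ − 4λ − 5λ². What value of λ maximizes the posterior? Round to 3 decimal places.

ℓ'(λ) = 14/λ − 4 − 10λ. Setting this to zero and multiplying by λ: 10λ² + 4λ − 14 = 0.
λ = (−4 + √(4² + 4·10·14)) / (2·10) = (−4 + √576) / 20 = (−4 + 24)/20 = 1.
ℓ''(λ) = −14/λ² − 10 < 0, confirming a maximum.

λ̂_MAP = 1.000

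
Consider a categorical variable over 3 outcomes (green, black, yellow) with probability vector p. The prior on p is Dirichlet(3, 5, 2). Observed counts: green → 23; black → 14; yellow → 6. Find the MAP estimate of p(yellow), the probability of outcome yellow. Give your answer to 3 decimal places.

The posterior is Dirichlet(αᵢ + nᵢ) = Dirichlet(26, 19, 8).
For a Dirichlet(a₁,…,a_K) with all aᵢ > 1, the mode has j-th component (aⱼ − 1)/(Σaᵢ − K).
Here Σaᵢ = 53 and K = 3, so p(yellow) = (8 − 1)/(53 − 3) = 7/50 ≈ 0.140.

MAP estimate of p(yellow) = 0.140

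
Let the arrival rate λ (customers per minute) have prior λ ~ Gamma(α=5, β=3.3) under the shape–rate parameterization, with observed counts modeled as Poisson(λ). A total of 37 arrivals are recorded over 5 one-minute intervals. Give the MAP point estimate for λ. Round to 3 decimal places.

λ̂_MAP = 4.940

Σxᵢ = 37, n = 5.
Posterior ∝ λ^4e^(−3.3λ) · λ^37e^(−5λ) = λ^41e^(−8.3λ), i.e. Gamma(shape=42, rate=8.3).
The mode of a Gamma(a, b) with a ≥ 1 (shape–rate) is (a−1)/b = 41/8.3 ≈ 4.940.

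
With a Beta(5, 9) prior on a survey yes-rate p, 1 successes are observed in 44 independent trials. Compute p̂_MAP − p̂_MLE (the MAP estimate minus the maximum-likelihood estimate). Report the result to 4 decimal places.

Posterior is Beta(6, 52); MAP = (6−1)/(58−2) = 5/56 ≈ 0.08929.
MLE ignores the prior: p̂_MLE = k/n = 1/44 ≈ 0.02273.
Difference = 5/56 − 1/44 = 41/616 ≈ 0.0666.

MAP − MLE = 0.0666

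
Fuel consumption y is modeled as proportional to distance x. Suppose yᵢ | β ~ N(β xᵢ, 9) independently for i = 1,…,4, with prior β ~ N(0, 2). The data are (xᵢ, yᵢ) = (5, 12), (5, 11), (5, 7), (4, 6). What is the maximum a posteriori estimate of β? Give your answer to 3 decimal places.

log p(β | y) = −Σ(yᵢ − βxᵢ)²/(2·9) − β²/(2·2) + const.
Setting the derivative to zero: Σxᵢ(yᵢ − βxᵢ)/9 − β/2 = 0, so β = Σxᵢyᵢ / (Σxᵢ² + σ²/τ²).
Σxᵢyᵢ = 5·12 + 5·11 + 5·7 + 4·6 = 174; Σxᵢ² = 91; σ²/τ² = 4.5.
β̂_MAP = 174 / (91 + 4.5) = 174/95.5 ≈ 1.822.

β̂_MAP = 1.822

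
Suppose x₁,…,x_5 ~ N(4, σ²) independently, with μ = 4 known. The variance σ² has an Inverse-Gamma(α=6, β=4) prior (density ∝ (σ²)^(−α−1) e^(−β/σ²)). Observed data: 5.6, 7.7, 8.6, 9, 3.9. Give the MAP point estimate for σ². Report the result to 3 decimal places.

Sum of squared deviations about the known mean: SS = (5.6−4)² + (7.7−4)² + (8.6−4)² + (9−4)² + (3.9−4)² = 62.42.
The Normal likelihood contributes (σ²)^(−n/2) exp(−SS/(2σ²)), so the posterior is Inverse-Gamma(α + n/2, β + SS/2) = Inverse-Gamma(8.5, 35.21).
The mode of Inverse-Gamma(a, b) is b/(a+1) = 35.21/9.5 ≈ 3.706.

σ̂²_MAP = 3.706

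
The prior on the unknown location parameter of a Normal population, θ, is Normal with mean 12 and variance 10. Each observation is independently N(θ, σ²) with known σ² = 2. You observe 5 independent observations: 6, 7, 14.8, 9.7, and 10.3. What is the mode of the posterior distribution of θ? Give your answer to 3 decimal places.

θ̂_MAP = 9.654

n = 5; x̄ = (6 + 7 + 14.8 + 9.7 + 10.3)/5 = 47.8/5 = 9.56.
For a Normal prior and Normal likelihood with known variance, the posterior is Normal; its mode equals its mean, the precision-weighted average.
Prior precision 1/σ₀² = 1/10 = 0.1; data precision n/σ² = 5/2 = 2.5.
θ̂ = (0.1·12 + 2.5·9.56) / (0.1 + 2.5) = 25.1/2.6 = 251/26 ≈ 9.654.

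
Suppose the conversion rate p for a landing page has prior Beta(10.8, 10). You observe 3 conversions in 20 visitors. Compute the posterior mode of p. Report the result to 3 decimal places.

p̂_MAP = 0.330

Prior: Beta(10.8, 10).
Data: 3 successes in 20 trials. The binomial likelihood contributes p^3(1−p)^17, so the posterior is Beta(10.8+3, 10+17) = Beta(13.8, 27).
For Beta(a, b) with a, b > 1 the mode is (a−1)/(a+b−2) = 12.8/38.8 ≈ 0.330.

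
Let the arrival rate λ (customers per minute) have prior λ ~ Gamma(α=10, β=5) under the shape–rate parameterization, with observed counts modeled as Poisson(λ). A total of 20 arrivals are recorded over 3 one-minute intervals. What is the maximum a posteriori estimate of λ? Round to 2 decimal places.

λ̂_MAP = 3.63

Σxᵢ = 20, n = 3.
Posterior ∝ λ^9e^(−5λ) · λ^20e^(−3λ) = λ^29e^(−8λ), i.e. Gamma(shape=30, rate=8).
The mode of a Gamma(a, b) with a ≥ 1 (shape–rate) is (a−1)/b = 29/8 ≈ 3.63.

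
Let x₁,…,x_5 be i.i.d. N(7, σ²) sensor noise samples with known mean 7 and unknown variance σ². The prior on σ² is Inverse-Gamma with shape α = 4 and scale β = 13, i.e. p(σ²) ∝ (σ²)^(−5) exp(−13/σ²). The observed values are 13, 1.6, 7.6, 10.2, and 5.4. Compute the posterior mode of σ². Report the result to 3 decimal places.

σ̂²_MAP = 6.955

Sum of squared deviations about the known mean: SS = (13−7)² + (1.6−7)² + (7.6−7)² + (10.2−7)² + (5.4−7)² = 78.32.
The Normal likelihood contributes (σ²)^(−n/2) exp(−SS/(2σ²)), so the posterior is Inverse-Gamma(α + n/2, β + SS/2) = Inverse-Gamma(6.5, 52.16).
The mode of Inverse-Gamma(a, b) is b/(a+1) = 52.16/7.5 ≈ 6.955.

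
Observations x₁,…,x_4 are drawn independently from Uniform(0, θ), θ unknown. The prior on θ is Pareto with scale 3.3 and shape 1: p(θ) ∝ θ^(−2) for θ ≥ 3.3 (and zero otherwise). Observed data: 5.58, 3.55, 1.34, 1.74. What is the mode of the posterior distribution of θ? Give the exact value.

The Uniform(0, θ) likelihood is θ^(−n) for θ ≥ max(xᵢ), zero otherwise. Here max(xᵢ) = 5.58.
Posterior ∝ θ^(−2) · θ^(−4) = θ^(−6) on θ ≥ max(3.3, 5.58) = 5.58.
This density is strictly decreasing in θ, so the posterior mode lies at the lower boundary of the support.

θ̂_MAP = 5.58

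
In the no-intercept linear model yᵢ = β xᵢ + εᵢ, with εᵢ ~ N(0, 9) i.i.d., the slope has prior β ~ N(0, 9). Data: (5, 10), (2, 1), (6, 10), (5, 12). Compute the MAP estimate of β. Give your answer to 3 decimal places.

log p(β | y) = −Σ(yᵢ − βxᵢ)²/(2·9) − β²/(2·9) + const.
Setting the derivative to zero: Σxᵢ(yᵢ − βxᵢ)/9 − β/9 = 0, so β = Σxᵢyᵢ / (Σxᵢ² + σ²/τ²).
Σxᵢyᵢ = 5·10 + 2·1 + 6·10 + 5·12 = 172; Σxᵢ² = 90; σ²/τ² = 1.
β̂_MAP = 172 / (90 + 1) = 172/91 ≈ 1.890.

β̂_MAP = 1.890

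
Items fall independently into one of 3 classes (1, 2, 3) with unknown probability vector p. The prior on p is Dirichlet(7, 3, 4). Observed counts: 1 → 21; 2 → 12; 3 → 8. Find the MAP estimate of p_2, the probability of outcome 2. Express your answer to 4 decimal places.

The posterior is Dirichlet(αᵢ + nᵢ) = Dirichlet(28, 15, 12).
For a Dirichlet(a₁,…,a_K) with all aᵢ > 1, the mode has j-th component (aⱼ − 1)/(Σaᵢ − K).
Here Σaᵢ = 55 and K = 3, so p_2 = (15 − 1)/(55 − 3) = 14/52 ≈ 0.2692.

MAP estimate: 0.2692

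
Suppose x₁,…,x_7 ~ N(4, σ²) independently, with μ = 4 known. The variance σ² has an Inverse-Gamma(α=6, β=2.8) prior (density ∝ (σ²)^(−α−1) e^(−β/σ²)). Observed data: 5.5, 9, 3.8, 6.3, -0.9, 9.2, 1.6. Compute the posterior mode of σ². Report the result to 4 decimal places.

Sum of squared deviations about the known mean: SS = (5.5−4)² + (9−4)² + (3.8−4)² + (6.3−4)² + (-0.9−4)² + (9.2−4)² + (1.6−4)² = 89.39.
The Normal likelihood contributes (σ²)^(−n/2) exp(−SS/(2σ²)), so the posterior is Inverse-Gamma(α + n/2, β + SS/2) = Inverse-Gamma(9.5, 47.495).
The mode of Inverse-Gamma(a, b) is b/(a+1) = 47.495/10.5 ≈ 4.5233.

σ̂²_MAP = 4.5233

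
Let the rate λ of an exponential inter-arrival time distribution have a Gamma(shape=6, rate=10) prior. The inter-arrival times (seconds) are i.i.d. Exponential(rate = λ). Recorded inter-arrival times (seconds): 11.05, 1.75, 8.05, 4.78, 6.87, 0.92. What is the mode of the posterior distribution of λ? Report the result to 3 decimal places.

The Exponential(rate=λ) likelihood is ∝ λ^n e^(−λΣtᵢ). Here n = 6 and Σtᵢ = 11.05 + 1.75 + 8.05 + 4.78 + 6.87 + 0.92 = 33.42.
Posterior ∝ λ^5e^(−10λ) · λ^6e^(−33.42λ) = λ^11e^(−43.42λ), i.e. Gamma(12, 43.42).
Mode = (a−1)/b = 11/43.42 ≈ 0.253.

λ̂_MAP = 0.253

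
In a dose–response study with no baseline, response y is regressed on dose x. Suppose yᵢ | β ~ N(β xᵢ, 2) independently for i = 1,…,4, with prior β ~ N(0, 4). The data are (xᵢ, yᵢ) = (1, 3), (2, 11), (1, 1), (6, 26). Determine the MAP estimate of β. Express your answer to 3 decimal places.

log p(β | y) = −Σ(yᵢ − βxᵢ)²/(2·2) − β²/(2·4) + const.
Setting the derivative to zero: Σxᵢ(yᵢ − βxᵢ)/2 − β/4 = 0, so β = Σxᵢyᵢ / (Σxᵢ² + σ²/τ²).
Σxᵢyᵢ = 1·3 + 2·11 + 1·1 + 6·26 = 182; Σxᵢ² = 42; σ²/τ² = 0.5.
β̂_MAP = 182 / (42 + 0.5) = 182/42.5 ≈ 4.282.

β̂_MAP = 4.282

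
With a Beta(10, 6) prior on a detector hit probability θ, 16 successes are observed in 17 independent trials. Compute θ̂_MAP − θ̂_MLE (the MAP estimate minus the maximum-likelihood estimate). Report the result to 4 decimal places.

Posterior is Beta(26, 7); MAP = (26−1)/(33−2) = 25/31 ≈ 0.80645.
MLE ignores the prior: θ̂_MLE = k/n = 16/17 ≈ 0.94118.
Difference = 25/31 − 16/17 = -71/527 ≈ -0.1347.

MAP − MLE = -0.1347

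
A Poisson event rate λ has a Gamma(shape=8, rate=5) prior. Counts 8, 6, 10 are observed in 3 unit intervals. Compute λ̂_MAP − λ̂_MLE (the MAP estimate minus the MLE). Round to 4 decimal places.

Σxᵢ = 24. Posterior is Gamma(32, 8); MAP = (32−1)/8 = 31/8 ≈ 3.87500.
MLE = x̄ = 24/3 ≈ 8.00000.
Difference = 31/8 − 24/3 = -33/8 ≈ -4.1250.

MAP − MLE = -4.1250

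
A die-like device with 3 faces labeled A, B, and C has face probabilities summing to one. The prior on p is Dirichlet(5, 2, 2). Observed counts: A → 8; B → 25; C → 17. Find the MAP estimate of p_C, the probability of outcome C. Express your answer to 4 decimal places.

The posterior is Dirichlet(αᵢ + nᵢ) = Dirichlet(13, 27, 19).
For a Dirichlet(a₁,…,a_K) with all aᵢ > 1, the mode has j-th component (aⱼ − 1)/(Σaᵢ − K).
Here Σaᵢ = 59 and K = 3, so p_C = (19 − 1)/(59 − 3) = 18/56 ≈ 0.3214.

MAP estimate of p_C = 0.3214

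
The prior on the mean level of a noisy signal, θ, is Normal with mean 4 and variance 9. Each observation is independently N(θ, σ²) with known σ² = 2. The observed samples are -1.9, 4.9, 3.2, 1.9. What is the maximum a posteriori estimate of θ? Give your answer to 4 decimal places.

θ̂_MAP = 2.1289

n = 4; x̄ = ((-1.9) + 4.9 + 3.2 + 1.9)/4 = 8.1/4 = 2.025.
For a Normal prior and Normal likelihood with known variance, the posterior is Normal; its mode equals its mean, the precision-weighted average.
Prior precision 1/σ₀² = 1/9; data precision n/σ² = 4/2 = 2.
θ̂ = ((1/9)·4 + 2·2.025) / (1/9 + 2) = (809/180)/(19/9) = 809/380 ≈ 2.1289.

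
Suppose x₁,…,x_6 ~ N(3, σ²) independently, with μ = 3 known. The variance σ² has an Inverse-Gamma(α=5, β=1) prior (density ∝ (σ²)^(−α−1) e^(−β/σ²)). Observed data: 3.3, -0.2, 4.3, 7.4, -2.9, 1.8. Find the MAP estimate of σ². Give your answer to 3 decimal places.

Sum of squared deviations about the known mean: SS = (3.3−3)² + (-0.2−3)² + (4.3−3)² + (7.4−3)² + (-2.9−3)² + (1.8−3)² = 67.63.
The Normal likelihood contributes (σ²)^(−n/2) exp(−SS/(2σ²)), so the posterior is Inverse-Gamma(α + n/2, β + SS/2) = Inverse-Gamma(8, 34.815).
The mode of Inverse-Gamma(a, b) is b/(a+1) = 34.815/9 ≈ 3.868.

σ̂²_MAP = 3.868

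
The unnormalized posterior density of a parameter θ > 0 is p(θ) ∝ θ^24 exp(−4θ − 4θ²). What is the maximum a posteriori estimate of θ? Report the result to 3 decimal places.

θ̂_MAP = 1.500

ℓ'(θ) = 24/θ − 4 − 8θ. Setting this to zero and multiplying by θ: 8θ² + 4θ − 24 = 0.
θ = (−4 + √(4² + 4·8·24)) / (2·8) = (−4 + √784) / 16 = (−4 + 28)/16 = 3/2.
ℓ''(θ) = −24/θ² − 8 < 0, confirming a maximum.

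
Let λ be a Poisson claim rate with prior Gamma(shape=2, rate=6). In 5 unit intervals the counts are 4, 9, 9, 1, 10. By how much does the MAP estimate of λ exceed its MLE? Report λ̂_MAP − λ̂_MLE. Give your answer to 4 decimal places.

Σxᵢ = 33. Posterior is Gamma(35, 11); MAP = (35−1)/11 = 34/11 ≈ 3.09091.
MLE = x̄ = 33/5 ≈ 6.60000.
Difference = 34/11 − 33/5 = -193/55 ≈ -3.5091.

MAP − MLE = -3.5091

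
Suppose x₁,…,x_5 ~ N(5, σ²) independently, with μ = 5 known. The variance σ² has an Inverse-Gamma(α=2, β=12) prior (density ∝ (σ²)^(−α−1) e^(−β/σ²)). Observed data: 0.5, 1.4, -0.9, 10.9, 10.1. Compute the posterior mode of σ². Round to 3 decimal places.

σ̂²_MAP = 13.895

Sum of squared deviations about the known mean: SS = (0.5−5)² + (1.4−5)² + (-0.9−5)² + (10.9−5)² + (10.1−5)² = 128.84.
The Normal likelihood contributes (σ²)^(−n/2) exp(−SS/(2σ²)), so the posterior is Inverse-Gamma(α + n/2, β + SS/2) = Inverse-Gamma(4.5, 76.42).
The mode of Inverse-Gamma(a, b) is b/(a+1) = 76.42/5.5 ≈ 13.895.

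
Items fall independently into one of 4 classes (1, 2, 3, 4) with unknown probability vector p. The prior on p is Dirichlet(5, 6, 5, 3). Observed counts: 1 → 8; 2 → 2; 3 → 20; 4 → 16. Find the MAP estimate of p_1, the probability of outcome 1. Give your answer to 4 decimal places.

MAP estimate: 0.1967

The posterior is Dirichlet(αᵢ + nᵢ) = Dirichlet(13, 8, 25, 19).
For a Dirichlet(a₁,…,a_K) with all aᵢ > 1, the mode has j-th component (aⱼ − 1)/(Σaᵢ − K).
Here Σaᵢ = 65 and K = 4, so p_1 = (13 − 1)/(65 − 4) = 12/61 ≈ 0.1967.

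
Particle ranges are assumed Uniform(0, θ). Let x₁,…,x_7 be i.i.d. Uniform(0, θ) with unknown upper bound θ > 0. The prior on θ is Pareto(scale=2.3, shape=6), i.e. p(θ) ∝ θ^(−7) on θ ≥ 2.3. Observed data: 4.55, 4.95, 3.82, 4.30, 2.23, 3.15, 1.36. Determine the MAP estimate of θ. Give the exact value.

The Uniform(0, θ) likelihood is θ^(−n) for θ ≥ max(xᵢ), zero otherwise. Here max(xᵢ) = 4.95.
Posterior ∝ θ^(−7) · θ^(−7) = θ^(−14) on θ ≥ max(2.3, 4.95) = 4.95.
This density is strictly decreasing in θ, so the posterior mode lies at the lower boundary of the support.

θ̂_MAP = 4.95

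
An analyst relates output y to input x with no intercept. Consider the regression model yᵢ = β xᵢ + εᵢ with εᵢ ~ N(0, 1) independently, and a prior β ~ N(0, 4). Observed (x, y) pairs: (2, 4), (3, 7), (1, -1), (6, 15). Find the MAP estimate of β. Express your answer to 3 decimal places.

β̂_MAP = 2.348

log p(β | y) = −Σ(yᵢ − βxᵢ)²/(2·1) − β²/(2·4) + const.
Setting the derivative to zero: Σxᵢ(yᵢ − βxᵢ)/1 − β/4 = 0, so β = Σxᵢyᵢ / (Σxᵢ² + σ²/τ²).
Σxᵢyᵢ = 2·4 + 3·7 + 1·(-1) + 6·15 = 118; Σxᵢ² = 50; σ²/τ² = 0.25.
β̂_MAP = 118 / (50 + 0.25) = 118/50.25 ≈ 2.348.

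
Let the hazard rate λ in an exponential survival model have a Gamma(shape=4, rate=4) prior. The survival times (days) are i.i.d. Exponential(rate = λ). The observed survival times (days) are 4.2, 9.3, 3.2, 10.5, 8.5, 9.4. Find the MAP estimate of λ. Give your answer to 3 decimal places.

λ̂_MAP = 0.183

The Exponential(rate=λ) likelihood is ∝ λ^n e^(−λΣtᵢ). Here n = 6 and Σtᵢ = 4.2 + 9.3 + 3.2 + 10.5 + 8.5 + 9.4 = 45.1.
Posterior ∝ λ^3e^(−4λ) · λ^6e^(−45.1λ) = λ^9e^(−49.1λ), i.e. Gamma(10, 49.1).
Mode = (a−1)/b = 9/49.1 ≈ 0.183.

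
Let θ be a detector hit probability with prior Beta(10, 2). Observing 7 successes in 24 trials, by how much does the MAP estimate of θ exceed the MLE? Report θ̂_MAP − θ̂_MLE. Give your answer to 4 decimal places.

MAP − MLE = 0.1789

Posterior is Beta(17, 19); MAP = (17−1)/(36−2) = 16/34 ≈ 0.47059.
MLE ignores the prior: θ̂_MLE = k/n = 7/24 ≈ 0.29167.
Difference = 16/34 − 7/24 = 73/408 ≈ 0.1789.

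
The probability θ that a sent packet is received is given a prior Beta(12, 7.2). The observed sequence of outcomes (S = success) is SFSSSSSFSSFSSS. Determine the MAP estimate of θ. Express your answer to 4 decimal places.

Prior: Beta(12, 7.2).
Data: 11 successes in 14 trials (from the sequence). The binomial likelihood contributes θ^11(1−θ)^3, so the posterior is Beta(12+11, 7.2+3) = Beta(23, 10.2).
For Beta(a, b) with a, b > 1 the mode is (a−1)/(a+b−2) = 22/31.2 ≈ 0.7051.

θ̂_MAP = 0.7051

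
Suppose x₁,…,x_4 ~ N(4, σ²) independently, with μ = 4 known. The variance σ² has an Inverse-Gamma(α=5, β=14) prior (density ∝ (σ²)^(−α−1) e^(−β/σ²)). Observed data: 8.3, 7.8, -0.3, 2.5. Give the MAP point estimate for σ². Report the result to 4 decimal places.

Sum of squared deviations about the known mean: SS = (8.3−4)² + (7.8−4)² + (-0.3−4)² + (2.5−4)² = 53.67.
The Normal likelihood contributes (σ²)^(−n/2) exp(−SS/(2σ²)), so the posterior is Inverse-Gamma(α + n/2, β + SS/2) = Inverse-Gamma(7, 40.835).
The mode of Inverse-Gamma(a, b) is b/(a+1) = 40.835/8 ≈ 5.1044.

σ̂²_MAP = 5.1044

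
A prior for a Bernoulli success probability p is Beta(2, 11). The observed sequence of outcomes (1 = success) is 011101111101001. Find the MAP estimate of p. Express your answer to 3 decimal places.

Prior: Beta(2, 11).
Data: 10 successes in 15 trials (from the sequence). The binomial likelihood contributes p^10(1−p)^5, so the posterior is Beta(2+10, 11+5) = Beta(12, 16).
For Beta(a, b) with a, b > 1 the mode is (a−1)/(a+b−2) = 11/26 ≈ 0.423.

p̂_MAP = 0.423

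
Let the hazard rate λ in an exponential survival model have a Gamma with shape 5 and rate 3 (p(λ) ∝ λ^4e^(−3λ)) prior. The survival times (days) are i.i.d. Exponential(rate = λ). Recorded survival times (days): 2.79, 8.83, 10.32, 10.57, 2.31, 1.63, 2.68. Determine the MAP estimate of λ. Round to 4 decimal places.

The Exponential(rate=λ) likelihood is ∝ λ^n e^(−λΣtᵢ). Here n = 7 and Σtᵢ = 2.79 + 8.83 + 10.32 + 10.57 + 2.31 + 1.63 + 2.68 = 39.13.
Posterior ∝ λ^4e^(−3λ) · λ^7e^(−39.13λ) = λ^11e^(−42.13λ), i.e. Gamma(12, 42.13).
Mode = (a−1)/b = 11/42.13 ≈ 0.2611.

λ̂_MAP = 0.2611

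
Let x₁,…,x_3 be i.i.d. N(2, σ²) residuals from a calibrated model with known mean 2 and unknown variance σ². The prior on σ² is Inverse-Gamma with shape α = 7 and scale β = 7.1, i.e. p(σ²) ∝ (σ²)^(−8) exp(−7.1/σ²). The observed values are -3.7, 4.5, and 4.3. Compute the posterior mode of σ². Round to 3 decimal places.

Sum of squared deviations about the known mean: SS = (-3.7−2)² + (4.5−2)² + (4.3−2)² = 44.03.
The Normal likelihood contributes (σ²)^(−n/2) exp(−SS/(2σ²)), so the posterior is Inverse-Gamma(α + n/2, β + SS/2) = Inverse-Gamma(8.5, 29.115).
The mode of Inverse-Gamma(a, b) is b/(a+1) = 29.115/9.5 ≈ 3.065.

σ̂²_MAP = 3.065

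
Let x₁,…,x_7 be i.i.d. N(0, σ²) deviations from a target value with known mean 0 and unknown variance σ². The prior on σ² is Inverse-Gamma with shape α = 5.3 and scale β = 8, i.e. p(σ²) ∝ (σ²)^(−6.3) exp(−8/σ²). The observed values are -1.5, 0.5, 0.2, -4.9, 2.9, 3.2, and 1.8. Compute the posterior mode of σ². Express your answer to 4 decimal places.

σ̂²_MAP = 3.2878

Sum of squared deviations about the known mean: SS = (-1.5−0)² + (0.5−0)² + (0.2−0)² + (-4.9−0)² + (2.9−0)² + (3.2−0)² + (1.8−0)² = 48.44.
The Normal likelihood contributes (σ²)^(−n/2) exp(−SS/(2σ²)), so the posterior is Inverse-Gamma(α + n/2, β + SS/2) = Inverse-Gamma(8.8, 32.22).
The mode of Inverse-Gamma(a, b) is b/(a+1) = 32.22/9.8 ≈ 3.2878.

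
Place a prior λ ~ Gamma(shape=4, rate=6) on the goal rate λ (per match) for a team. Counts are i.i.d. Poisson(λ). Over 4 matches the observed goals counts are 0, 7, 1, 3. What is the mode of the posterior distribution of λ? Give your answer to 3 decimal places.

λ̂_MAP = 1.400

Σxᵢ = 0+7+1+3 = 11, with n = 4.
Posterior ∝ λ^3e^(−6λ) · λ^11e^(−4λ) = λ^14e^(−10λ), i.e. Gamma(shape=15, rate=10).
The mode of a Gamma(a, b) with a ≥ 1 (shape–rate) is (a−1)/b = 14/10 ≈ 1.400.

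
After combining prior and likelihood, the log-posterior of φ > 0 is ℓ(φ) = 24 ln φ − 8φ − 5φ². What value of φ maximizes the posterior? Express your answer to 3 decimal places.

φ̂_MAP = 1.200

ℓ'(φ) = 24/φ − 8 − 10φ. Setting this to zero and multiplying by φ: 10φ² + 8φ − 24 = 0.
φ = (−8 + √(8² + 4·10·24)) / (2·10) = (−8 + √1024) / 20 = (−8 + 32)/20 = 6/5.
ℓ''(φ) = −24/φ² − 10 < 0, confirming a maximum.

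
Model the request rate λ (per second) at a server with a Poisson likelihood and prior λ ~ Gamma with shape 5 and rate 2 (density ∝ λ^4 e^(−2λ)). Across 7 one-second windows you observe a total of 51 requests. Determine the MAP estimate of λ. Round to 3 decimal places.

λ̂_MAP = 6.111

Σxᵢ = 51, n = 7.
Posterior ∝ λ^4e^(−2λ) · λ^51e^(−7λ) = λ^55e^(−9λ), i.e. Gamma(shape=56, rate=9).
The mode of a Gamma(a, b) with a ≥ 1 (shape–rate) is (a−1)/b = 55/9 ≈ 6.111.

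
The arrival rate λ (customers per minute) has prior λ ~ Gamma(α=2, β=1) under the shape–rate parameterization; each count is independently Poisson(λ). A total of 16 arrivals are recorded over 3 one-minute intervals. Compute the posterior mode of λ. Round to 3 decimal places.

Σxᵢ = 16, n = 3.
Posterior ∝ λe^(−1λ) · λ^16e^(−3λ) = λ^17e^(−4λ), i.e. Gamma(shape=18, rate=4).
The mode of a Gamma(a, b) with a ≥ 1 (shape–rate) is (a−1)/b = 17/4 ≈ 4.250.

λ̂_MAP = 4.250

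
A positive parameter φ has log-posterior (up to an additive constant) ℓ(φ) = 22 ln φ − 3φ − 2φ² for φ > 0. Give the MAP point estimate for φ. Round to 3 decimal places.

φ̂_MAP = 2.000

ℓ'(φ) = 22/φ − 3 − 4φ. Setting this to zero and multiplying by φ: 4φ² + 3φ − 22 = 0.
φ = (−3 + √(3² + 4·4·22)) / (2·4) = (−3 + √361) / 8 = (−3 + 19)/8 = 2.
ℓ''(φ) = −22/φ² − 4 < 0, confirming a maximum.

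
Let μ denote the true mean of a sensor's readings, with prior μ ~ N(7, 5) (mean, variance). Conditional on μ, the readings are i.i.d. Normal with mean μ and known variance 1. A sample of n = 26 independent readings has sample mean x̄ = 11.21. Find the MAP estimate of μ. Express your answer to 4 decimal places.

n = 26, x̄ = 11.21.
For a Normal prior and Normal likelihood with known variance, the posterior is Normal; its mode equals its mean, the precision-weighted average.
Prior precision 1/σ₀² = 1/5 = 0.2; data precision n/σ² = 26/1 = 26.
μ̂ = (0.2·7 + 26·11.21) / (0.2 + 26) = 292.86/26.2 = 14643/1310 ≈ 11.1779.

μ̂_MAP = 11.1779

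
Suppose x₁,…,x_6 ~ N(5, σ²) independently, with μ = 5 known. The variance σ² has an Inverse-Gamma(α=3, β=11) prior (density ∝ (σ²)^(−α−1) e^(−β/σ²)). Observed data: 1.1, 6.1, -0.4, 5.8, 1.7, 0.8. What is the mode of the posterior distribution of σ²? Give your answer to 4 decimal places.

σ̂²_MAP = 6.9107

Sum of squared deviations about the known mean: SS = (1.1−5)² + (6.1−5)² + (-0.4−5)² + (5.8−5)² + (1.7−5)² + (0.8−5)² = 74.75.
The Normal likelihood contributes (σ²)^(−n/2) exp(−SS/(2σ²)), so the posterior is Inverse-Gamma(α + n/2, β + SS/2) = Inverse-Gamma(6, 48.375).
The mode of Inverse-Gamma(a, b) is b/(a+1) = 48.375/7 ≈ 6.9107.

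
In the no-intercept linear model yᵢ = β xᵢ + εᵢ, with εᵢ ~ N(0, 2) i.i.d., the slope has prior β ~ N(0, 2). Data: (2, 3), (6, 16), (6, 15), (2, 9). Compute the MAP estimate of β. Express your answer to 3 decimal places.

log p(β | y) = −Σ(yᵢ − βxᵢ)²/(2·2) − β²/(2·2) + const.
Setting the derivative to zero: Σxᵢ(yᵢ − βxᵢ)/2 − β/2 = 0, so β = Σxᵢyᵢ / (Σxᵢ² + σ²/τ²).
Σxᵢyᵢ = 2·3 + 6·16 + 6·15 + 2·9 = 210; Σxᵢ² = 80; σ²/τ² = 1.
β̂_MAP = 210 / (80 + 1) = 210/81 ≈ 2.593.

β̂_MAP = 2.593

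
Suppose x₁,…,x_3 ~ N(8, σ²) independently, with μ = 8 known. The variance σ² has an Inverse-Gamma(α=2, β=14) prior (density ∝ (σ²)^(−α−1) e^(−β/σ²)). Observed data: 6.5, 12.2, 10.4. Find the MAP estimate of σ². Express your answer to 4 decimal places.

σ̂²_MAP = 5.9611

Sum of squared deviations about the known mean: SS = (6.5−8)² + (12.2−8)² + (10.4−8)² = 25.65.
The Normal likelihood contributes (σ²)^(−n/2) exp(−SS/(2σ²)), so the posterior is Inverse-Gamma(α + n/2, β + SS/2) = Inverse-Gamma(3.5, 26.825).
The mode of Inverse-Gamma(a, b) is b/(a+1) = 26.825/4.5 ≈ 5.9611.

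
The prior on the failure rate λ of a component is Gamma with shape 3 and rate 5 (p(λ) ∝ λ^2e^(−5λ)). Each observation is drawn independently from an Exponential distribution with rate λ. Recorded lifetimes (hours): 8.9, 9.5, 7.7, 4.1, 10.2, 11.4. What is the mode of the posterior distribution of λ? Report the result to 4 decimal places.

The Exponential(rate=λ) likelihood is ∝ λ^n e^(−λΣtᵢ). Here n = 6 and Σtᵢ = 8.9 + 9.5 + 7.7 + 4.1 + 10.2 + 11.4 = 51.8.
Posterior ∝ λ^2e^(−5λ) · λ^6e^(−51.8λ) = λ^8e^(−56.8λ), i.e. Gamma(9, 56.8).
Mode = (a−1)/b = 8/56.8 ≈ 0.1408.

λ̂_MAP = 0.1408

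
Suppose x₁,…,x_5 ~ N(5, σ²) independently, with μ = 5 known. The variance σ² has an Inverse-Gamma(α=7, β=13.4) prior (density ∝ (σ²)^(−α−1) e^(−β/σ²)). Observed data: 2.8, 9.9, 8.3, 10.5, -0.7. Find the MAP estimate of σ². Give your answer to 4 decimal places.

Sum of squared deviations about the known mean: SS = (2.8−5)² + (9.9−5)² + (8.3−5)² + (10.5−5)² + (-0.7−5)² = 102.48.
The Normal likelihood contributes (σ²)^(−n/2) exp(−SS/(2σ²)), so the posterior is Inverse-Gamma(α + n/2, β + SS/2) = Inverse-Gamma(9.5, 64.64).
The mode of Inverse-Gamma(a, b) is b/(a+1) = 64.64/10.5 ≈ 6.1562.

σ̂²_MAP = 6.1562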